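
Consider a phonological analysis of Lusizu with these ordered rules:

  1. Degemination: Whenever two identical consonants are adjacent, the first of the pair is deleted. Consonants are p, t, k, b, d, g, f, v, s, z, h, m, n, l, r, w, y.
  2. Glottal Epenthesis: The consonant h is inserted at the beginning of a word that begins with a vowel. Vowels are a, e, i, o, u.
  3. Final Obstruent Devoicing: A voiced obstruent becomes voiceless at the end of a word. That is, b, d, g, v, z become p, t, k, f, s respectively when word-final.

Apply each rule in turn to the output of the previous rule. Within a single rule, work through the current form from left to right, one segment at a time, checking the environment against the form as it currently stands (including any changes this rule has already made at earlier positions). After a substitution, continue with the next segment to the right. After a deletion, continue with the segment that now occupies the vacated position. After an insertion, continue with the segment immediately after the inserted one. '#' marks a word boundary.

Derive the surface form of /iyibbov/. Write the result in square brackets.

1 Degemination: [iyibbov] → [iyibov]
2 Glottal Epenthesis: [iyibov] → [hiyibov]
3 Final Obstruent Devoicing: [hiyibov] → [hiyibof]

[hiyibof]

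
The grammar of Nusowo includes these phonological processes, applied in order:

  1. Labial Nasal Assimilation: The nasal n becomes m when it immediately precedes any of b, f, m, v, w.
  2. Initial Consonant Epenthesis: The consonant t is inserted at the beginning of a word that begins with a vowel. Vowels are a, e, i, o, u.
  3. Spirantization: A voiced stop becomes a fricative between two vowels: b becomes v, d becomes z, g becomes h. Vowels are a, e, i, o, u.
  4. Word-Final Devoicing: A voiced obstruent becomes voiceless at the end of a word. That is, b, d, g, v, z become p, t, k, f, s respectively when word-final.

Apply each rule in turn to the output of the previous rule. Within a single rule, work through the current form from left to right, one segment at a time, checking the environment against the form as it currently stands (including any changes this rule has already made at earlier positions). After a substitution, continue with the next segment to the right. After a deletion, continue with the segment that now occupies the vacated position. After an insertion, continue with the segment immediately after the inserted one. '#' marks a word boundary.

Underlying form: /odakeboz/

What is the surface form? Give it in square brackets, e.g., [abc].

1 Labial Nasal Assimilation: no change — [odakeboz]
2 Initial Consonant Epenthesis: [odakeboz] → [todakeboz]
3 Spirantization: [todakeboz] → [tozakevoz]
4 Word-Final Devoicing: [tozakevoz] → [tozakevos]

[tozakevos]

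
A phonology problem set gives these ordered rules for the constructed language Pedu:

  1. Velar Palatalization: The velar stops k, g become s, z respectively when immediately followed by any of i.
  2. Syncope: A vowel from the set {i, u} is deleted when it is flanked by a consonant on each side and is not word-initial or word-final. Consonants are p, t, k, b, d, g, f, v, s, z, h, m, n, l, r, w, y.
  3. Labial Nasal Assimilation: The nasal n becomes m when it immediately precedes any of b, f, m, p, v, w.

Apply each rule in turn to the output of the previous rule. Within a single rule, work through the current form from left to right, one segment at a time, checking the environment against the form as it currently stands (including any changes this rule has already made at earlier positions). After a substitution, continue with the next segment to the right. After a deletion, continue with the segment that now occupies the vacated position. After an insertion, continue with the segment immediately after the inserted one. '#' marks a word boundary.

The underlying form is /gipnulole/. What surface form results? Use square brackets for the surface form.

1 Velar Palatalization: [gipnulole] → [zipnulole]
2 Syncope: [zipnulole] → [zpnlole]
3 Labial Nasal Assimilation: no change — [zpnlole]

[zpnlole]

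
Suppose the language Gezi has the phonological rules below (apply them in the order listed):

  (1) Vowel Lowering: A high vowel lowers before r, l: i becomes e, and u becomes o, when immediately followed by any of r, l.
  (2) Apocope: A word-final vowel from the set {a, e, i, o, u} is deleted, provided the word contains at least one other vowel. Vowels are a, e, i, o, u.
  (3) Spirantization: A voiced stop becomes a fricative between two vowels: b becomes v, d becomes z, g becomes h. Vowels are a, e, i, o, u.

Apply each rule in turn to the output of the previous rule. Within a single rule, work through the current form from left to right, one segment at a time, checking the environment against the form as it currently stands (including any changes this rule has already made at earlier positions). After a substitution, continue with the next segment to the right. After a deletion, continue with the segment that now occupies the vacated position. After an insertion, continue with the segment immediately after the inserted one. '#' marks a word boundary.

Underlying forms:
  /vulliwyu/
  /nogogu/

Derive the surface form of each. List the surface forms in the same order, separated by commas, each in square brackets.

/vulliwyu/:
  (1) Vowel Lowering: [vulliwyu] → [volliwyu]
  (2) Apocope: [volliwyu] → [volliwy]
  (3) Spirantization: no change — [volliwy]
/nogogu/:
  (1) Vowel Lowering: no change — [nogogu]
  (2) Apocope: [nogogu] → [nogog]
  (3) Spirantization: [nogog] → [nohog]

[volliwy], [nohog]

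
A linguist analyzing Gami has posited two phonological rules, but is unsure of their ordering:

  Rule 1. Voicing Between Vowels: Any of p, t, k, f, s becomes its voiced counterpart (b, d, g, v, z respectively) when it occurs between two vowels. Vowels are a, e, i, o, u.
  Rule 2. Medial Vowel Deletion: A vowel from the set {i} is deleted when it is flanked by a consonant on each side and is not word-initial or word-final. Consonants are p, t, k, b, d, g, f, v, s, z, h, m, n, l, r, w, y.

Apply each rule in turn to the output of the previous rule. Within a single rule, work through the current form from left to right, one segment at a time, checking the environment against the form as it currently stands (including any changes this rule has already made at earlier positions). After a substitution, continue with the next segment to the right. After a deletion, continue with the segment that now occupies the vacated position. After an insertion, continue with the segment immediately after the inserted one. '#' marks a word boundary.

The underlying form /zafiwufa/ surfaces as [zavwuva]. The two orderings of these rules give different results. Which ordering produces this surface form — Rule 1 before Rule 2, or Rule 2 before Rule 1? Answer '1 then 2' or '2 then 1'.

1 then 2

Order 1 then 2:
  1 Voicing Between Vowels: [zafiwufa] → [zaviwuva]
  2 Medial Vowel Deletion: [zaviwuva] → [zavwuva]
  result: [zavwuva]
Order 2 then 1:
  2 Medial Vowel Deletion: [zafiwufa] → [zafwufa]
  1 Voicing Between Vowels: [zafwufa] → [zafwuva]
  result: [zafwuva]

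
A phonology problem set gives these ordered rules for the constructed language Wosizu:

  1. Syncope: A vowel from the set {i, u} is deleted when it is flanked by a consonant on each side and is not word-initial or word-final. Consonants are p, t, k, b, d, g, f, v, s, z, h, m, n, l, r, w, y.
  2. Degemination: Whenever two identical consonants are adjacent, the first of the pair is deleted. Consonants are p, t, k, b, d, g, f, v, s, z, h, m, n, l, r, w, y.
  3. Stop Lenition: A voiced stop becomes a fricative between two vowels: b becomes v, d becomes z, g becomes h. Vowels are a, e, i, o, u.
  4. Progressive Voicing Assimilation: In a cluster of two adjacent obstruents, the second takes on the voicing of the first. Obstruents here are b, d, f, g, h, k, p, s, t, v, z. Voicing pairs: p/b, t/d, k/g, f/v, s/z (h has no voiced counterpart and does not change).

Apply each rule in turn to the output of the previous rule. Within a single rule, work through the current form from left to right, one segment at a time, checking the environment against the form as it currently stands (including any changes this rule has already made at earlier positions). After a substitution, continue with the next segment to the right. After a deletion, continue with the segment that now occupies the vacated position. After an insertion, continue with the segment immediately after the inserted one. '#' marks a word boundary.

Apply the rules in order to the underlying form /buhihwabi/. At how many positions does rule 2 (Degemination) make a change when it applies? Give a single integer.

1

1 Syncope: [buhihwabi] → [bhhwabi]
2 Degemination: [bhhwabi] → [bhwabi]
3 Stop Lenition: [bhwabi] → [bhwavi]
4 Progressive Voicing Assimilation: no change — [bhwavi]
Rule 2 changed 1 position(s).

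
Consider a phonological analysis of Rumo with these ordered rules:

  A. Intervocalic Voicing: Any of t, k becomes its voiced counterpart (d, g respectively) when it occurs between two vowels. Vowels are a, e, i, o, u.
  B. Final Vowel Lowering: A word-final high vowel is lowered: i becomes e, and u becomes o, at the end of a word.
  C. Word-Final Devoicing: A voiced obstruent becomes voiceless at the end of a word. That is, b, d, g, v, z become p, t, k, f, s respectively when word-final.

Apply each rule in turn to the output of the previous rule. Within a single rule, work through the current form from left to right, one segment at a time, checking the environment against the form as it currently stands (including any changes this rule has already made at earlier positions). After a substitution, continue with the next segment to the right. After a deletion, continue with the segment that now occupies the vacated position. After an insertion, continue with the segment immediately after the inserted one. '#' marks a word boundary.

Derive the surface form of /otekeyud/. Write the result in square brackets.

A Intervocalic Voicing: [otekeyud] → [odegeyud]
B Final Vowel Lowering: no change — [odegeyud]
C Word-Final Devoicing: [odegeyud] → [odegeyut]

[odegeyut]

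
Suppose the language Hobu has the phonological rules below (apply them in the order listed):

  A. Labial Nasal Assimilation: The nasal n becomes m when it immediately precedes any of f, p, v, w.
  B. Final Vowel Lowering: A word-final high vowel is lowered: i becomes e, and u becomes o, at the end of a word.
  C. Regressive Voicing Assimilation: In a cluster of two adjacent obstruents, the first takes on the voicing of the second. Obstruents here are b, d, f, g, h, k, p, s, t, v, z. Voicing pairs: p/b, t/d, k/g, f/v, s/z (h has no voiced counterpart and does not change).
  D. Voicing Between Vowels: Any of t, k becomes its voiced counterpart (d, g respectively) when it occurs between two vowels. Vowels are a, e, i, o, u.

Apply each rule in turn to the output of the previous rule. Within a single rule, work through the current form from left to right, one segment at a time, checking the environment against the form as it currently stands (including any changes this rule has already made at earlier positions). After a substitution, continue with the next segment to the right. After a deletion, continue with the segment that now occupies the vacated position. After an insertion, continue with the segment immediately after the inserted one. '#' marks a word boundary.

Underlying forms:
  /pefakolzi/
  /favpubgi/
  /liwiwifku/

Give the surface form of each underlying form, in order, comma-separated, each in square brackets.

/pefakolzi/:
  A Labial Nasal Assimilation: no change — [pefakolzi]
  B Final Vowel Lowering: [pefakolzi] → [pefakolze]
  C Regressive Voicing Assimilation: no change — [pefakolze]
  D Voicing Between Vowels: [pefakolze] → [pefagolze]
/favpubgi/:
  A Labial Nasal Assimilation: no change — [favpubgi]
  B Final Vowel Lowering: [favpubgi] → [favpubge]
  C Regressive Voicing Assimilation: [favpubge] → [fafpubge]
  D Voicing Between Vowels: no change — [fafpubge]
/liwiwifku/:
  A Labial Nasal Assimilation: no change — [liwiwifku]
  B Final Vowel Lowering: [liwiwifku] → [liwiwifko]
  C Regressive Voicing Assimilation: no change — [liwiwifko]
  D Voicing Between Vowels: no change — [liwiwifko]

[pefagolze], [fafpubge], [liwiwifko]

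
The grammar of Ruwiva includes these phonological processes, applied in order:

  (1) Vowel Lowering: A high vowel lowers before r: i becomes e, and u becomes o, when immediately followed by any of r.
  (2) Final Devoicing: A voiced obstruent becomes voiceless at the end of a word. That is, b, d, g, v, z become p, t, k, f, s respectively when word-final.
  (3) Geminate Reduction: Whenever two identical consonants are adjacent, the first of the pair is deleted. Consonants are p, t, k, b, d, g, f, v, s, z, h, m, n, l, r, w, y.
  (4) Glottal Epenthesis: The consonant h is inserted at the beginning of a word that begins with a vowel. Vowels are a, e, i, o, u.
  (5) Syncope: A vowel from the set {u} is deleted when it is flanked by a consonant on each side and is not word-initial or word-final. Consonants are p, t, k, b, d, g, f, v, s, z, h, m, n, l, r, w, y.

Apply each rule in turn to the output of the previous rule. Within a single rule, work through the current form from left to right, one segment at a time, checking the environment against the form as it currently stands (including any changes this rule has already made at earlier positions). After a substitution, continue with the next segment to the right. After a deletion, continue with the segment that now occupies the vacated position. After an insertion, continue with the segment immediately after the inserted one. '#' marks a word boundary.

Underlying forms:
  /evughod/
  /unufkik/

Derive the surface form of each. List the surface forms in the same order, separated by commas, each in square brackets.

/evughod/:
  (1) Vowel Lowering: no change — [evughod]
  (2) Final Devoicing: [evughod] → [evughot]
  (3) Geminate Reduction: no change — [evughot]
  (4) Glottal Epenthesis: [evughot] → [hevughot]
  (5) Syncope: [hevughot] → [hevghot]
/unufkik/:
  (1) Vowel Lowering: no change — [unufkik]
  (2) Final Devoicing: no change — [unufkik]
  (3) Geminate Reduction: no change — [unufkik]
  (4) Glottal Epenthesis: [unufkik] → [hunufkik]
  (5) Syncope: [hunufkik] → [hnfkik]

[hevghot], [hnfkik]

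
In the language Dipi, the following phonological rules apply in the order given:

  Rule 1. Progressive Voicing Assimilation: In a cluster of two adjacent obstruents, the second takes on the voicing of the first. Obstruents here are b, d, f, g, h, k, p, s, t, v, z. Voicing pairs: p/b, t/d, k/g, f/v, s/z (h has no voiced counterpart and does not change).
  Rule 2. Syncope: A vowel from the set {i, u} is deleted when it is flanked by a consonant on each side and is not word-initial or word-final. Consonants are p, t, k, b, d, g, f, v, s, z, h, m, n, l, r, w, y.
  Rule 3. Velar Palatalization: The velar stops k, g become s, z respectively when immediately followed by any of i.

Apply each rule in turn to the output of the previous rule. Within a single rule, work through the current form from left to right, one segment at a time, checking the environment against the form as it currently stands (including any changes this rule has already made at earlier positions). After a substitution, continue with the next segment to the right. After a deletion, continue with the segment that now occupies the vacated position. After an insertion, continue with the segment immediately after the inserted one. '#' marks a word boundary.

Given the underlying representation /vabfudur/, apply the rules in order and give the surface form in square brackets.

[vabvdr]

Rule 1 Progressive Voicing Assimilation: [vabfudur] → [vabvudur]
Rule 2 Syncope: [vabvudur] → [vabvdr]
Rule 3 Velar Palatalization: no change — [vabvdr]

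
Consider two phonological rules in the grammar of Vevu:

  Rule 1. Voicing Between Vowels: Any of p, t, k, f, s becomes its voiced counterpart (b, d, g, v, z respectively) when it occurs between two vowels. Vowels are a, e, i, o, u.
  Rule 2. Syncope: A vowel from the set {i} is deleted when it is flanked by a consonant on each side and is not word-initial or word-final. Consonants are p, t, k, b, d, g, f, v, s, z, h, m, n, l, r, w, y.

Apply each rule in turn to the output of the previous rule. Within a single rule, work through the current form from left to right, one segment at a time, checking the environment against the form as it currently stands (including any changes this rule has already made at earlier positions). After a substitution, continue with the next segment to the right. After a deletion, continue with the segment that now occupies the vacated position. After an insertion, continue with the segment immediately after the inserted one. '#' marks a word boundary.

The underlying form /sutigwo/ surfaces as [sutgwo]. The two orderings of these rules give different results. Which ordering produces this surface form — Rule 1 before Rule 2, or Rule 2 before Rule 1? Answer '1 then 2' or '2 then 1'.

2 then 1

Order 1 then 2:
  1 Voicing Between Vowels: [sutigwo] → [sudigwo]
  2 Syncope: [sudigwo] → [sudgwo]
  result: [sudgwo]
Order 2 then 1:
  2 Syncope: [sutigwo] → [sutgwo]
  1 Voicing Between Vowels: no change — [sutgwo]
  result: [sutgwo]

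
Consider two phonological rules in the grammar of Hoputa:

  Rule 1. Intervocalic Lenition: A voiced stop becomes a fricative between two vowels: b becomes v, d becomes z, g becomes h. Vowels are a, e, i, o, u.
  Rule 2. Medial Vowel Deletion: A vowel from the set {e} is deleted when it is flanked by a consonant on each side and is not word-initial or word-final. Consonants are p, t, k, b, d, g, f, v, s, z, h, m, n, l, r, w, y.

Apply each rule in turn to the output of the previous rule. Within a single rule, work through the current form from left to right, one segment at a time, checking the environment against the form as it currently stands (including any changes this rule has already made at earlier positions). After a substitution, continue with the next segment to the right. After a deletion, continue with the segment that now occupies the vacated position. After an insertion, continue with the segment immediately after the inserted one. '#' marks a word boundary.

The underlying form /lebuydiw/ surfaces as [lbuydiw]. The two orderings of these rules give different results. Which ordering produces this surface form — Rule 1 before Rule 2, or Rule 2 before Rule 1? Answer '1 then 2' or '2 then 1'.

Order 1 then 2:
  1 Intervocalic Lenition: [lebuydiw] → [levuydiw]
  2 Medial Vowel Deletion: [levuydiw] → [lvuydiw]
  result: [lvuydiw]
Order 2 then 1:
  2 Medial Vowel Deletion: [lebuydiw] → [lbuydiw]
  1 Intervocalic Lenition: no change — [lbuydiw]
  result: [lbuydiw]

2 then 1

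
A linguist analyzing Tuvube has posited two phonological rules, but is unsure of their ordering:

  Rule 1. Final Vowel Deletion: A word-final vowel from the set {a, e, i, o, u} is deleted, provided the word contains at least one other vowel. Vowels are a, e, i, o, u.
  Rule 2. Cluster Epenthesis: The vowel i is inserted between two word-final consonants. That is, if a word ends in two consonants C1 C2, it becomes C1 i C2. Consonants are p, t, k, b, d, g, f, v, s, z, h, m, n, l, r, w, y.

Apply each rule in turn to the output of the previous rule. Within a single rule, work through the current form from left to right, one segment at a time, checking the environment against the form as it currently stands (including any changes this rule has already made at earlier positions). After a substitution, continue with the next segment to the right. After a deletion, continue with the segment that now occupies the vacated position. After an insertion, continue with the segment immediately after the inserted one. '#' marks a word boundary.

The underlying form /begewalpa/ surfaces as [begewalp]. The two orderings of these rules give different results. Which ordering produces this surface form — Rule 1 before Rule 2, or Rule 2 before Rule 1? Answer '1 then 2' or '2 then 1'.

Order 1 then 2:
  1 Final Vowel Deletion: [begewalpa] → [begewalp]
  2 Cluster Epenthesis: [begewalp] → [begewalip]
  result: [begewalip]
Order 2 then 1:
  2 Cluster Epenthesis: no change — [begewalpa]
  1 Final Vowel Deletion: [begewalpa] → [begewalp]
  result: [begewalp]

2 then 1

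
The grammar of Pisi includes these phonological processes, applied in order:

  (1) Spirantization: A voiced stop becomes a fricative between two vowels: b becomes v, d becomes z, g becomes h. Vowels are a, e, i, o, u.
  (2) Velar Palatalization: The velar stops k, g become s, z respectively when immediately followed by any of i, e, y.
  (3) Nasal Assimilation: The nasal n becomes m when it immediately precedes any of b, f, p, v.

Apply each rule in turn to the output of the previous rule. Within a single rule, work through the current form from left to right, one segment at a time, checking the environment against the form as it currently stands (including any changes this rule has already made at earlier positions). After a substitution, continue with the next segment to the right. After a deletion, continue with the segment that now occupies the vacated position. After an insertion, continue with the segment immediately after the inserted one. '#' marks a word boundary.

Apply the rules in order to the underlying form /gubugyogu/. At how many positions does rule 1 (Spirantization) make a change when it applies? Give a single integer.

(1) Spirantization: [gubugyogu] → [guvugyohu]
(2) Velar Palatalization: [guvugyohu] → [guvuzyohu]
(3) Nasal Assimilation: no change — [guvuzyohu]
Rule 1 changed 2 position(s).

2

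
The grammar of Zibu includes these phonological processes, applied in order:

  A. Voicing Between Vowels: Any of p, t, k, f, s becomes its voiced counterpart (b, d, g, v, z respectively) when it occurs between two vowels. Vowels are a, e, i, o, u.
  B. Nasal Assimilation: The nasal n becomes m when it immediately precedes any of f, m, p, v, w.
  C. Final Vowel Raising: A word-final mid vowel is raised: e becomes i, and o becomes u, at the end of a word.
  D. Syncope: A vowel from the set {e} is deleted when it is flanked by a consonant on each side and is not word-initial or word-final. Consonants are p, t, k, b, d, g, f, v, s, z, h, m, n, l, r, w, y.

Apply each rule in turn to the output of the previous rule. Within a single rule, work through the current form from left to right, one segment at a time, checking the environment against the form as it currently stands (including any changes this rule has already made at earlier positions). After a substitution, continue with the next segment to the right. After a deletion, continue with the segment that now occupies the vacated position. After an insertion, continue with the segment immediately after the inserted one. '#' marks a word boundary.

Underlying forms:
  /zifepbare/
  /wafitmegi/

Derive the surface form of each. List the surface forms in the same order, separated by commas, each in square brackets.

[zivpbari], [wavitmgi]

/zifepbare/:
  A Voicing Between Vowels: [zifepbare] → [zivepbare]
  B Nasal Assimilation: no change — [zivepbare]
  C Final Vowel Raising: [zivepbare] → [zivepbari]
  D Syncope: [zivepbari] → [zivpbari]
/wafitmegi/:
  A Voicing Between Vowels: [wafitmegi] → [wavitmegi]
  B Nasal Assimilation: no change — [wavitmegi]
  C Final Vowel Raising: no change — [wavitmegi]
  D Syncope: [wavitmegi] → [wavitmgi]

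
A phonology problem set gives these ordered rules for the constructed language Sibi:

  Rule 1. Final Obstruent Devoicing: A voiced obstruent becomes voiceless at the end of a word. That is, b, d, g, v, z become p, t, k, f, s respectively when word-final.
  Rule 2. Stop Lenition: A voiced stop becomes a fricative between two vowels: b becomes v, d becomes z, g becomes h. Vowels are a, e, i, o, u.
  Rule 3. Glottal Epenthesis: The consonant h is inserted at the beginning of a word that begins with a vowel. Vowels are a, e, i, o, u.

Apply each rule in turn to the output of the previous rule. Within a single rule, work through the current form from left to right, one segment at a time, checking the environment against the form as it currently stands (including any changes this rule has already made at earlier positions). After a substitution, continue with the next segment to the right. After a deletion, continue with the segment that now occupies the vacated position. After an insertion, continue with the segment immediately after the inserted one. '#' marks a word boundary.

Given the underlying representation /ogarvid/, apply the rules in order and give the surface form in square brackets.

Rule 1 Final Obstruent Devoicing: [ogarvid] → [ogarvit]
Rule 2 Stop Lenition: [ogarvit] → [oharvit]
Rule 3 Glottal Epenthesis: [oharvit] → [hoharvit]

[hoharvit]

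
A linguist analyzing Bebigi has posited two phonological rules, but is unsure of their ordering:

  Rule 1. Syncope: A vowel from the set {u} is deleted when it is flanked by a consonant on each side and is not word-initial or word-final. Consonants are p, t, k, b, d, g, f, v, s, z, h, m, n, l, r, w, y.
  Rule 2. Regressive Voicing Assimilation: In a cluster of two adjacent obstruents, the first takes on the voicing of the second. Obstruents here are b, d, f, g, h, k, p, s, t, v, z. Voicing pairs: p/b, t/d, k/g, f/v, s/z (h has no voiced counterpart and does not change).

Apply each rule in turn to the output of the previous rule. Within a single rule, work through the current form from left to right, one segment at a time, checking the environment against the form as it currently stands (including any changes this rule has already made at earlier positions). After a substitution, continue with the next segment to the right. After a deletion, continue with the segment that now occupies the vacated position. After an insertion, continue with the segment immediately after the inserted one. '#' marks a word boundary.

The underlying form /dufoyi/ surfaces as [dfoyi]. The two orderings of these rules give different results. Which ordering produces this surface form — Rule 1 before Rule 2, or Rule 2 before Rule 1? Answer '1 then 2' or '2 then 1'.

2 then 1

Order 1 then 2:
  1 Syncope: [dufoyi] → [dfoyi]
  2 Regressive Voicing Assimilation: [dfoyi] → [tfoyi]
  result: [tfoyi]
Order 2 then 1:
  2 Regressive Voicing Assimilation: no change — [dufoyi]
  1 Syncope: [dufoyi] → [dfoyi]
  result: [dfoyi]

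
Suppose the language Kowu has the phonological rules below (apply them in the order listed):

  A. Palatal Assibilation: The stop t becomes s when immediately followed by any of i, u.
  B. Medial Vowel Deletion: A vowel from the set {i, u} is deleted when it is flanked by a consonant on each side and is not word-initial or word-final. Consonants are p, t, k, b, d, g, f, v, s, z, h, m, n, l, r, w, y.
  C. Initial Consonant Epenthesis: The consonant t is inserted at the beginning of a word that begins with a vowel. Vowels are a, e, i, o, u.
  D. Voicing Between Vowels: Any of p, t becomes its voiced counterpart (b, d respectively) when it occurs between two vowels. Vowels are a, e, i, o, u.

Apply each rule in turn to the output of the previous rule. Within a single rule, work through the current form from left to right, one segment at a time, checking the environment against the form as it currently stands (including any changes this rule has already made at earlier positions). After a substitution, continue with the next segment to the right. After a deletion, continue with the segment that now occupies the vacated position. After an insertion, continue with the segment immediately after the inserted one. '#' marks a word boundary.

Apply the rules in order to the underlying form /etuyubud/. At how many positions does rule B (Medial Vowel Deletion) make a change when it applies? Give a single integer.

3

A Palatal Assibilation: [etuyubud] → [esuyubud]
B Medial Vowel Deletion: [esuyubud] → [esybd]
C Initial Consonant Epenthesis: [esybd] → [tesybd]
D Voicing Between Vowels: no change — [tesybd]
Rule B changed 3 position(s).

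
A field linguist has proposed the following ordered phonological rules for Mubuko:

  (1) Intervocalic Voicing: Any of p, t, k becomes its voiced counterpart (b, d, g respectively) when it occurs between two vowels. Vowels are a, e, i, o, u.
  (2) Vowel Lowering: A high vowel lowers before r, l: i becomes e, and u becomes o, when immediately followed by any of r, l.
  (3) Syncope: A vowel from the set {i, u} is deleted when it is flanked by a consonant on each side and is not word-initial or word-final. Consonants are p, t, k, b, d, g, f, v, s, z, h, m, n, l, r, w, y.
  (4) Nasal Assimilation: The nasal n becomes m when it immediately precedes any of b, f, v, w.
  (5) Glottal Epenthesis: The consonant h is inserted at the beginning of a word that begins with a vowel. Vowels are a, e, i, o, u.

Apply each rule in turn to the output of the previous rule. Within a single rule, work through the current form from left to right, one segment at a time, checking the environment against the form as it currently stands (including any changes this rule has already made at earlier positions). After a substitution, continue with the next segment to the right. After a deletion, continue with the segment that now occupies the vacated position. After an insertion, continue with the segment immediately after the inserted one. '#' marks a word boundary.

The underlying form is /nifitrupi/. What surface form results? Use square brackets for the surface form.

[mftrbi]

(1) Intervocalic Voicing: [nifitrupi] → [nifitrubi]
(2) Vowel Lowering: no change — [nifitrubi]
(3) Syncope: [nifitrubi] → [nftrbi]
(4) Nasal Assimilation: [nftrbi] → [mftrbi]
(5) Glottal Epenthesis: no change — [mftrbi]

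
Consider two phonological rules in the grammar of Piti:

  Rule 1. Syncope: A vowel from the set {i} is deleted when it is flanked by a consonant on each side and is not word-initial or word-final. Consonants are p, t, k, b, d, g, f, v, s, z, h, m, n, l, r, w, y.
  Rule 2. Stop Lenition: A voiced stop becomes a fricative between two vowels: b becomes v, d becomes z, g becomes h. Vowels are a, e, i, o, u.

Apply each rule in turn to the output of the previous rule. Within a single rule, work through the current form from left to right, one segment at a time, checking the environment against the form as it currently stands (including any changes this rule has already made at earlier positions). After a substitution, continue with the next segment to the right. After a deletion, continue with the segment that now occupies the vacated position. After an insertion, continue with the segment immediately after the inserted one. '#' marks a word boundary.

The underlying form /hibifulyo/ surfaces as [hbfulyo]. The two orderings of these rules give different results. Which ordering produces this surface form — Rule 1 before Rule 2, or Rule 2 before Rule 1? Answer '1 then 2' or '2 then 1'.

Order 1 then 2:
  1 Syncope: [hibifulyo] → [hbfulyo]
  2 Stop Lenition: no change — [hbfulyo]
  result: [hbfulyo]
Order 2 then 1:
  2 Stop Lenition: [hibifulyo] → [hivifulyo]
  1 Syncope: [hivifulyo] → [hvfulyo]
  result: [hvfulyo]

1 then 2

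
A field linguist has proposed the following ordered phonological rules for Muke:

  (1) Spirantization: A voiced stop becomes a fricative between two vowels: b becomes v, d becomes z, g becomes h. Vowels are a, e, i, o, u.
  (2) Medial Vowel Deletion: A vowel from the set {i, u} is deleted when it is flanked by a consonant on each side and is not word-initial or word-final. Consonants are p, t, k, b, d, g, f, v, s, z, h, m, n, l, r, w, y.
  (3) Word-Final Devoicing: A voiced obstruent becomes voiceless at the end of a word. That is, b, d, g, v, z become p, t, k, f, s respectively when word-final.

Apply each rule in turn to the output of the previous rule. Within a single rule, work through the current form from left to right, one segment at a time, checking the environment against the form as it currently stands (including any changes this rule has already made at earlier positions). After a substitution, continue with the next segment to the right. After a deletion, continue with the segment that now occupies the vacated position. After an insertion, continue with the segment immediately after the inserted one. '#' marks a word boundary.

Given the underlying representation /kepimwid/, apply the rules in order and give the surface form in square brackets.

(1) Spirantization: no change — [kepimwid]
(2) Medial Vowel Deletion: [kepimwid] → [kepmwd]
(3) Word-Final Devoicing: [kepmwd] → [kepmwt]

[kepmwt]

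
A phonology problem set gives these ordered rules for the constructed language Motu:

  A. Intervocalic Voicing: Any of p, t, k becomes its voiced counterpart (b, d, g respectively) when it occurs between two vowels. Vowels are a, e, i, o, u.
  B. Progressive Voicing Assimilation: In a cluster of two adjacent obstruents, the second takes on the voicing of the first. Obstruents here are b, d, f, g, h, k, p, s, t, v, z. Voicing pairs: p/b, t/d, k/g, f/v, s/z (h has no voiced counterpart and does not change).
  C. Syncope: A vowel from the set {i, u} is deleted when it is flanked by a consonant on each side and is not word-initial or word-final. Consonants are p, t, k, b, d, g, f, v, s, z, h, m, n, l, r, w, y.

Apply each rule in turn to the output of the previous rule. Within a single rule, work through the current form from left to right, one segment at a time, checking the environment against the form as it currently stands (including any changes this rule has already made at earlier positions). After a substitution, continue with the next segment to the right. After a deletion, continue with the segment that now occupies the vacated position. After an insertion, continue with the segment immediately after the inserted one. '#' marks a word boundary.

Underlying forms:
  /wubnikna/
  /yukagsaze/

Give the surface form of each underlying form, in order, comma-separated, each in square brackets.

[wbnkna], [ygagzaze]

/wubnikna/:
  A Intervocalic Voicing: no change — [wubnikna]
  B Progressive Voicing Assimilation: no change — [wubnikna]
  C Syncope: [wubnikna] → [wbnkna]
/yukagsaze/:
  A Intervocalic Voicing: [yukagsaze] → [yugagsaze]
  B Progressive Voicing Assimilation: [yugagsaze] → [yugagzaze]
  C Syncope: [yugagzaze] → [ygagzaze]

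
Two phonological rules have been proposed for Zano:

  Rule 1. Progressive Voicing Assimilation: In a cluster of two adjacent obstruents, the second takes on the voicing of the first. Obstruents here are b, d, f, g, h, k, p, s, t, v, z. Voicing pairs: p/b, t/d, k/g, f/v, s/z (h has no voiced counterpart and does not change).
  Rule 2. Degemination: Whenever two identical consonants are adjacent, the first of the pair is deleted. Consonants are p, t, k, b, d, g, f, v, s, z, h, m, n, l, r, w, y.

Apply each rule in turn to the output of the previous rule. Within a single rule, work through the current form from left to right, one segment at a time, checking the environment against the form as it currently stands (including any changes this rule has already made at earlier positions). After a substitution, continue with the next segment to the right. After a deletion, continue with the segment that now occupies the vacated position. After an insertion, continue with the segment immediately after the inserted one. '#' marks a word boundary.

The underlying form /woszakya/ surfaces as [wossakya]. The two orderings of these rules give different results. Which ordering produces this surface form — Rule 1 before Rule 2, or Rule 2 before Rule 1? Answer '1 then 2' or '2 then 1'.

2 then 1

Order 1 then 2:
  1 Progressive Voicing Assimilation: [woszakya] → [wossakya]
  2 Degemination: [wossakya] → [wosakya]
  result: [wosakya]
Order 2 then 1:
  2 Degemination: no change — [woszakya]
  1 Progressive Voicing Assimilation: [woszakya] → [wossakya]
  result: [wossakya]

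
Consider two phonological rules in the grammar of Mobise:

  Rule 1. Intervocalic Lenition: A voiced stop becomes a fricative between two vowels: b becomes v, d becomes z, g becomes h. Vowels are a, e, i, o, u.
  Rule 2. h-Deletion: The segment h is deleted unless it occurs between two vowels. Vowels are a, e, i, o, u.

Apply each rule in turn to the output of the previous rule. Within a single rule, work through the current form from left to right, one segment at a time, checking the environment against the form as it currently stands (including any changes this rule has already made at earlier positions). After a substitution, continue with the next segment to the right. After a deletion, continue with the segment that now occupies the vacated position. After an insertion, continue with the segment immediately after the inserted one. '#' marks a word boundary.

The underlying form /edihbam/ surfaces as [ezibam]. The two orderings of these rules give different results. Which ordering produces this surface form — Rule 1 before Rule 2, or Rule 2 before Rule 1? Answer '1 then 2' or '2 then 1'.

Order 1 then 2:
  1 Intervocalic Lenition: [edihbam] → [ezihbam]
  2 h-Deletion: [ezihbam] → [ezibam]
  result: [ezibam]
Order 2 then 1:
  2 h-Deletion: [edihbam] → [edibam]
  1 Intervocalic Lenition: [edibam] → [ezivam]
  result: [ezivam]

1 then 2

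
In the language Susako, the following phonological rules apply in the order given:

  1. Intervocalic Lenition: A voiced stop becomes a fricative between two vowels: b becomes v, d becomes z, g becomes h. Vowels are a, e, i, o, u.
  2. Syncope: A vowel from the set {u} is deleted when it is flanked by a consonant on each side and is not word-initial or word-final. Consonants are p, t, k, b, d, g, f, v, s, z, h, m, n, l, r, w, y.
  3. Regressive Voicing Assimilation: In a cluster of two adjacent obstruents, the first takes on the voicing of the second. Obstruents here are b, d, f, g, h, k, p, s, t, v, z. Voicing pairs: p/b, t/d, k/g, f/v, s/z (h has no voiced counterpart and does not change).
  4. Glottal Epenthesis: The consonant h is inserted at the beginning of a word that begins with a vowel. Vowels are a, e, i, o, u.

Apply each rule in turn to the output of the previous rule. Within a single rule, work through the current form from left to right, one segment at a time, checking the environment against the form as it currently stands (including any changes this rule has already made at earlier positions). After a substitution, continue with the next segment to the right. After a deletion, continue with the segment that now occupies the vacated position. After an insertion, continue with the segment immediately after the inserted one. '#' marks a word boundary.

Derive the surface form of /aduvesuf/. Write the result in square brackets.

1 Intervocalic Lenition: [aduvesuf] → [azuvesuf]
2 Syncope: [azuvesuf] → [azvesf]
3 Regressive Voicing Assimilation: no change — [azvesf]
4 Glottal Epenthesis: [azvesf] → [hazvesf]

[hazvesf]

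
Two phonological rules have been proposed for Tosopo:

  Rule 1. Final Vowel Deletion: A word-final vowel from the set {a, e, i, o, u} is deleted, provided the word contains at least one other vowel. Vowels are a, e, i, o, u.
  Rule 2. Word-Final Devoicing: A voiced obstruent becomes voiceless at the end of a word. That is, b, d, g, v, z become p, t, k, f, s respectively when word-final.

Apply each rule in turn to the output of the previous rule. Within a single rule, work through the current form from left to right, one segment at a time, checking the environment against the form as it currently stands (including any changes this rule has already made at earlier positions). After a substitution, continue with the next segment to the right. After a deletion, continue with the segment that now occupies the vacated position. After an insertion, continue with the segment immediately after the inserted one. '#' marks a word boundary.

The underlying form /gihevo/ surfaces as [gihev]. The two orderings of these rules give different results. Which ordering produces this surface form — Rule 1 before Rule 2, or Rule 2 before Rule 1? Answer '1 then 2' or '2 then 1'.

Order 1 then 2:
  1 Final Vowel Deletion: [gihevo] → [gihev]
  2 Word-Final Devoicing: [gihev] → [gihef]
  result: [gihef]
Order 2 then 1:
  2 Word-Final Devoicing: no change — [gihevo]
  1 Final Vowel Deletion: [gihevo] → [gihev]
  result: [gihev]

2 then 1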